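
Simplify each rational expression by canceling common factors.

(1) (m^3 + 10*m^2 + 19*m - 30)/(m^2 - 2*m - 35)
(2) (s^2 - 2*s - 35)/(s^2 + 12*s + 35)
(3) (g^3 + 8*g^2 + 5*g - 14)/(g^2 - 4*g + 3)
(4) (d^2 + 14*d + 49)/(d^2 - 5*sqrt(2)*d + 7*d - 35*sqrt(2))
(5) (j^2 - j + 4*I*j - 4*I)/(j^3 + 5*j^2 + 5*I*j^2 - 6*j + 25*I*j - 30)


(1) = (m^2 + 5*m - 6)/(m - 7)
(2) = (s - 7)/(s + 7)
(3) = (g^2 + 9*g + 14)/(g - 3)
(4) = (d + 7)/(d - 5*sqrt(2))
(5) = (j^2 + j*(-1 + 4*I) - 4*I)/(j^3 + j^2*(5 + 5*I) + j*(-6 + 25*I) - 30)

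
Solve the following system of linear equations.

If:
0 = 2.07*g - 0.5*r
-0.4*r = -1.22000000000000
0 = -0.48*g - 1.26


Then:
No Solution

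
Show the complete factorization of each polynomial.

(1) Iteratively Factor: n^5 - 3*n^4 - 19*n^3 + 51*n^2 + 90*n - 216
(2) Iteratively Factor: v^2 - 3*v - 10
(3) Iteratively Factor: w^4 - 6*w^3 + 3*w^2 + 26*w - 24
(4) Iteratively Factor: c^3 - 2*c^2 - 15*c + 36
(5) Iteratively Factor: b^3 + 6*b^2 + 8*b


(1) = (n + 3)*(n^4 - 6*n^3 - n^2 + 54*n - 72) = (n - 2)*(n + 3)*(n^3 - 4*n^2 - 9*n + 36) = (n - 3)*(n - 2)*(n + 3)*(n^2 - n - 12) = (n - 4)*(n - 3)*(n - 2)*(n + 3)*(n + 3)
(2) = (v - 5)*(v + 2)
(3) = (w - 4)*(w^3 - 2*w^2 - 5*w + 6) = (w - 4)*(w + 2)*(w^2 - 4*w + 3) = (w - 4)*(w - 1)*(w + 2)*(w - 3)
(4) = (c + 4)*(c^2 - 6*c + 9) = (c - 3)*(c + 4)*(c - 3)
(5) = (b)*(b^2 + 6*b + 8) = b*(b + 4)*(b + 2)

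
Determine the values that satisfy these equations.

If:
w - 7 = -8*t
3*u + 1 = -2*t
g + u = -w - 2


Then:
g = -13*w/12 - 13/12
t = 7/8 - w/8
u = w/12 - 11/12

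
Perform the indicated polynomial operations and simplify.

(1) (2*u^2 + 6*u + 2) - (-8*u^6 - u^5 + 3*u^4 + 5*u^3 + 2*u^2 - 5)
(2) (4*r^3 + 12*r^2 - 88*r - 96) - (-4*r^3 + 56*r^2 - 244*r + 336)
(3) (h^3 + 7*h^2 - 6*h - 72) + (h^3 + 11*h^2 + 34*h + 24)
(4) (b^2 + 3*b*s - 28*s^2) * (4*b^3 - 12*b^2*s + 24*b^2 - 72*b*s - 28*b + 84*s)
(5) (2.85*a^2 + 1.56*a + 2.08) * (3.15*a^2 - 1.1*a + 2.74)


(1) = 8*u^6 + u^5 - 3*u^4 - 5*u^3 + 6*u + 7
(2) = 8*r^3 - 44*r^2 + 156*r - 432
(3) = 2*h^3 + 18*h^2 + 28*h - 48
(4) = 4*b^5 + 24*b^4 - 148*b^3*s^2 - 28*b^3 + 336*b^2*s^3 - 888*b^2*s^2 + 2016*b*s^3 + 1036*b*s^2 - 2352*s^3
(5) = 8.9775*a^4 + 1.779*a^3 + 12.645*a^2 + 1.9864*a + 5.6992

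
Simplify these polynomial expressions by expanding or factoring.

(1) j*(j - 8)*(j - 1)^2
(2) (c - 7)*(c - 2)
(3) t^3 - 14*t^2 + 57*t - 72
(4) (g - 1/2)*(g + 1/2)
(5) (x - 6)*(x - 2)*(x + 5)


(1) = j^4 - 10*j^3 + 17*j^2 - 8*j
(2) = c^2 - 9*c + 14
(3) = (t - 8)*(t - 3)^2
(4) = g^2 - 1/4
(5) = x^3 - 3*x^2 - 28*x + 60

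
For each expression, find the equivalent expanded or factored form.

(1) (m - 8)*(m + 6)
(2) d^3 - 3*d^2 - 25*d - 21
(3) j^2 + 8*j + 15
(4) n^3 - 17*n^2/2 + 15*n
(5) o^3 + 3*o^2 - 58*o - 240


(1) = m^2 - 2*m - 48
(2) = (d - 7)*(d + 1)*(d + 3)
(3) = (j + 3)*(j + 5)
(4) = n*(n - 6)*(n - 5/2)
(5) = (o - 8)*(o + 5)*(o + 6)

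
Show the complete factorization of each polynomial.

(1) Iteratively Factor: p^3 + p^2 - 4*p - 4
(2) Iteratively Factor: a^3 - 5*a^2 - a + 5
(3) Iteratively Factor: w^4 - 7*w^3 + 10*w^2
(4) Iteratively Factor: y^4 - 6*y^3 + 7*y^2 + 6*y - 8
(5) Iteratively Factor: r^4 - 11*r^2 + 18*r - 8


(1) = (p + 1)*(p^2 - 4) = (p + 1)*(p + 2)*(p - 2)
(2) = (a + 1)*(a^2 - 6*a + 5) = (a - 5)*(a + 1)*(a - 1)
(3) = (w - 5)*(w^3 - 2*w^2) = (w - 5)*(w - 2)*(w^2) = w*(w - 5)*(w - 2)*(w)
(4) = (y - 4)*(y^3 - 2*y^2 - y + 2) = (y - 4)*(y + 1)*(y^2 - 3*y + 2) = (y - 4)*(y - 1)*(y + 1)*(y - 2)
(5) = (r - 1)*(r^3 + r^2 - 10*r + 8) = (r - 1)^2*(r^2 + 2*r - 8) = (r - 1)^2*(r + 4)*(r - 2)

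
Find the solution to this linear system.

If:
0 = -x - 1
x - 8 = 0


Then:
No Solution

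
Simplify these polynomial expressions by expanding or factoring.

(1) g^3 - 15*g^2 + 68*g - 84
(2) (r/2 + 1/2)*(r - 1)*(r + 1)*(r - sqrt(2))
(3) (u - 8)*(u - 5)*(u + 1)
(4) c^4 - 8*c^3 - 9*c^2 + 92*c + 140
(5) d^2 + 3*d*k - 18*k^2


(1) = (g - 7)*(g - 6)*(g - 2)
(2) = r^4/2 - sqrt(2)*r^3/2 + r^3/2 - sqrt(2)*r^2/2 - r^2/2 - r/2 + sqrt(2)*r/2 + sqrt(2)/2
(3) = u^3 - 12*u^2 + 27*u + 40
(4) = (c - 7)*(c - 5)*(c + 2)^2
(5) = (d - 3*k)*(d + 6*k)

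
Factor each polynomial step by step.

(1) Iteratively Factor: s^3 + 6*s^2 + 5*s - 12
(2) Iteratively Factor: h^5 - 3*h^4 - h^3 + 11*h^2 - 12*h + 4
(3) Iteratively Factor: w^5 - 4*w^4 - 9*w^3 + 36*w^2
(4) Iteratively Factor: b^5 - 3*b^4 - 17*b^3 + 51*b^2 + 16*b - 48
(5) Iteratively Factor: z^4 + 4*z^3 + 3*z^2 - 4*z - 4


(1) = (s + 3)*(s^2 + 3*s - 4) = (s - 1)*(s + 3)*(s + 4)
(2) = (h - 1)*(h^4 - 2*h^3 - 3*h^2 + 8*h - 4) = (h - 2)*(h - 1)*(h^3 - 3*h + 2) = (h - 2)*(h - 1)*(h + 2)*(h^2 - 2*h + 1) = (h - 2)*(h - 1)^2*(h + 2)*(h - 1)
(3) = (w - 3)*(w^4 - w^3 - 12*w^2) = w*(w - 3)*(w^3 - w^2 - 12*w) = w^2*(w - 3)*(w^2 - w - 12) = w^2*(w - 4)*(w - 3)*(w + 3)
(4) = (b + 1)*(b^4 - 4*b^3 - 13*b^2 + 64*b - 48) = (b - 4)*(b + 1)*(b^3 - 13*b + 12) = (b - 4)*(b - 3)*(b + 1)*(b^2 + 3*b - 4) = (b - 4)*(b - 3)*(b + 1)*(b + 4)*(b - 1)
(5) = (z + 1)*(z^3 + 3*z^2 - 4) = (z + 1)*(z + 2)*(z^2 + z - 2) = (z - 1)*(z + 1)*(z + 2)*(z + 2)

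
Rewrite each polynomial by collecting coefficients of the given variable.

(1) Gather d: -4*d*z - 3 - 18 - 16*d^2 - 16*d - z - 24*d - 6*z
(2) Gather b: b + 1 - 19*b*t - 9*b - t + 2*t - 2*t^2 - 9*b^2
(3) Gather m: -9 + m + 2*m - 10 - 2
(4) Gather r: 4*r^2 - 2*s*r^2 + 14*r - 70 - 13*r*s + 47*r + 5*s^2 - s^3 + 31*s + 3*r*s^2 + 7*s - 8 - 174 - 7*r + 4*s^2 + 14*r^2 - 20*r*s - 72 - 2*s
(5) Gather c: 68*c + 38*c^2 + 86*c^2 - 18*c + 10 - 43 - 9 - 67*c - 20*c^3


(1) = -16*d^2 + d*(-4*z - 40) - 7*z - 21
(2) = -9*b^2 + b*(-19*t - 8) - 2*t^2 + t + 1
(3) = 3*m - 21
(4) = r^2*(18 - 2*s) + r*(3*s^2 - 33*s + 54) - s^3 + 9*s^2 + 36*s - 324
(5) = -20*c^3 + 124*c^2 - 17*c - 42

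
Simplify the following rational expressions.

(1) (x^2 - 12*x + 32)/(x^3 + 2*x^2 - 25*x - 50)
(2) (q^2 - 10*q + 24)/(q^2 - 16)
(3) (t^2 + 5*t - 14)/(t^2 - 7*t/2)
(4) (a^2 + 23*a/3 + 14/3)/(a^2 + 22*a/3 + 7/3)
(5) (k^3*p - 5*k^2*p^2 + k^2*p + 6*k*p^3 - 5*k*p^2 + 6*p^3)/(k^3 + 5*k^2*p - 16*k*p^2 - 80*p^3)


(1) = (x^2 - 12*x + 32)/(x^3 + 2*x^2 - 25*x - 50)
(2) = (q - 6)/(q + 4)
(3) = (2*t^2 + 10*t - 28)/(2*t^2 - 7*t)
(4) = (3*a + 2)/(3*a + 1)
(5) = (-k^3*p + 5*k^2*p^2 - k^2*p - 6*k*p^3 + 5*k*p^2 - 6*p^3)/(-k^3 - 5*k^2*p + 16*k*p^2 + 80*p^3)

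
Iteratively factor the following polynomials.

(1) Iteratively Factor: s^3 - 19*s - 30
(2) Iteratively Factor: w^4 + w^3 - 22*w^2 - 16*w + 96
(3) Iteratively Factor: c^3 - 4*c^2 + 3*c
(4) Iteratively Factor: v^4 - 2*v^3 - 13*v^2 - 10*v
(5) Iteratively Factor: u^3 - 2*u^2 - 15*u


(1) = (s + 2)*(s^2 - 2*s - 15) = (s + 2)*(s + 3)*(s - 5)
(2) = (w - 2)*(w^3 + 3*w^2 - 16*w - 48) = (w - 4)*(w - 2)*(w^2 + 7*w + 12) = (w - 4)*(w - 2)*(w + 3)*(w + 4)
(3) = (c - 1)*(c^2 - 3*c) = (c - 3)*(c - 1)*(c)
(4) = (v - 5)*(v^3 + 3*v^2 + 2*v) = (v - 5)*(v + 1)*(v^2 + 2*v) = v*(v - 5)*(v + 1)*(v + 2)
(5) = (u - 5)*(u^2 + 3*u) = u*(u - 5)*(u + 3)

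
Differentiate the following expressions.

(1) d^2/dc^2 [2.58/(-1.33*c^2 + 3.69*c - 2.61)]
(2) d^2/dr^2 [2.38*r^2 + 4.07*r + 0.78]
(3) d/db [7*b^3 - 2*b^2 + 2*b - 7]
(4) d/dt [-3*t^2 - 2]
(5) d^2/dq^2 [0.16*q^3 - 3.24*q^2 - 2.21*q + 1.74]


(1) = (9.127524*c^2 - 25.323732*c - 2.58*(2.66*c - 3.69)*(5.32*c - 7.38) + 17.911908)/(1.33*c^2 - 3.69*c + 2.61)^3
(2) = 4.76000000000000
(3) = 21*b^2 - 4*b + 2
(4) = -6*t
(5) = 0.96*q - 6.48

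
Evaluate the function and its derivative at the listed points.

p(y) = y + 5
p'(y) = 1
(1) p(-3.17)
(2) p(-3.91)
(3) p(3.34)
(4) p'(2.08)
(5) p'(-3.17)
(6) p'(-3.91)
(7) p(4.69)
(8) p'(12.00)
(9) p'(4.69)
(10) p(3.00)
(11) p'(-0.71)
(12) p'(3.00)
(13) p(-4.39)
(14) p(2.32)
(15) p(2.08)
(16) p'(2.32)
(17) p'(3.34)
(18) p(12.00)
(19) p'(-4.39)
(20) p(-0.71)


(1) = 1.83
(2) = 1.09
(3) = 8.34
(4) = 1.00
(5) = 1.00
(6) = 1.00
(7) = 9.69
(8) = 1.00
(9) = 1.00
(10) = 8.00
(11) = 1.00
(12) = 1.00
(13) = 0.61
(14) = 7.32
(15) = 7.08
(16) = 1.00
(17) = 1.00
(18) = 17.00
(19) = 1.00
(20) = 4.29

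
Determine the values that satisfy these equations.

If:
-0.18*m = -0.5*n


Then:
m = 2.77777777777778*n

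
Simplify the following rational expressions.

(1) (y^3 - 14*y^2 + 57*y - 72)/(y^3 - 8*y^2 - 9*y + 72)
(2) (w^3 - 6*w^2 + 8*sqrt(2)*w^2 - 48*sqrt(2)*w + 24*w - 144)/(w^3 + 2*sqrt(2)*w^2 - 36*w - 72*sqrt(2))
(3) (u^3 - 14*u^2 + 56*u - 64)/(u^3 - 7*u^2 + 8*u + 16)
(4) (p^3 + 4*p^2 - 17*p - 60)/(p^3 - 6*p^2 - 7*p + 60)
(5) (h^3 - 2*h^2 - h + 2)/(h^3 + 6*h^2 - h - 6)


(1) = (y - 3)/(y + 3)
(2) = (w + 6*sqrt(2))/(w + 6)
(3) = (u^2 - 10*u + 16)/(u^2 - 3*u - 4)
(4) = (p + 5)/(p - 5)
(5) = (h - 2)/(h + 6)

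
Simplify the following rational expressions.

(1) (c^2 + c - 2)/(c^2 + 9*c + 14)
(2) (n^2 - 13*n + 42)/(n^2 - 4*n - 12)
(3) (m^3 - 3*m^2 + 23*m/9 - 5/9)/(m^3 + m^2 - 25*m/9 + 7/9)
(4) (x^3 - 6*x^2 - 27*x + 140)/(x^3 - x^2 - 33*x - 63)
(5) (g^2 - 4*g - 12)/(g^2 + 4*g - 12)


(1) = (c - 1)/(c + 7)
(2) = (n - 7)/(n + 2)
(3) = (3*m - 5)/(3*m + 7)
(4) = (x^2 + x - 20)/(x^2 + 6*x + 9)
(5) = (g^2 - 4*g - 12)/(g^2 + 4*g - 12)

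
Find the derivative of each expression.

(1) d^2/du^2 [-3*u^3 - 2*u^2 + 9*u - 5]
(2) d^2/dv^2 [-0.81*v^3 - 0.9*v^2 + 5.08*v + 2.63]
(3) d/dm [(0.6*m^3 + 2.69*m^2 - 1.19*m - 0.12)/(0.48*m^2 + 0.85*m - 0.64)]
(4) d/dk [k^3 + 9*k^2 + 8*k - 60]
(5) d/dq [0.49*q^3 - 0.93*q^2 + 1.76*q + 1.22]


(1) = -18*u - 4
(2) = -4.86*v - 1.8
(3) = (0.288*m^4 + 1.02*m^3 + 1.7057*m^2 - 3.328*m + 0.8636)/(0.2304*m^4 + 0.816*m^3 + 0.1081*m^2 - 1.088*m + 0.4096)
(4) = 3*k^2 + 18*k + 8
(5) = 1.47*q^2 - 1.86*q + 1.76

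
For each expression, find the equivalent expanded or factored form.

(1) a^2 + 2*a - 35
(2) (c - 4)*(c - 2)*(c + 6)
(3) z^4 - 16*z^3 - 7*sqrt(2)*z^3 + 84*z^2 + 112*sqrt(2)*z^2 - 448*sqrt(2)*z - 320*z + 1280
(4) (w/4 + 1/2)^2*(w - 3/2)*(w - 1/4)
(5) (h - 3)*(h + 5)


(1) = (a - 5)*(a + 7)
(2) = c^3 - 28*c + 48
(3) = (z - 8)^2*(z - 5*sqrt(2))*(z - 2*sqrt(2))
(4) = w^4/16 + 9*w^3/64 - 21*w^2/128 - 11*w/32 + 3/32
(5) = h^2 + 2*h - 15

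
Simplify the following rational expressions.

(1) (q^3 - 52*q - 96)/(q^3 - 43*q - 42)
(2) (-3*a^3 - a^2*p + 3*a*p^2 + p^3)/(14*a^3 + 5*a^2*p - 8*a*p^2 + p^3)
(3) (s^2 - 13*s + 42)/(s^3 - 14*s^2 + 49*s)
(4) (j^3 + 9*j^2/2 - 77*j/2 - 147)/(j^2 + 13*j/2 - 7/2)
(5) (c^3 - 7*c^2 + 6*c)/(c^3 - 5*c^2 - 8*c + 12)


(1) = (q^2 - 6*q - 16)/(q^2 - 6*q - 7)
(2) = (-3*a^2 + 2*a*p + p^2)/(14*a^2 - 9*a*p + p^2)
(3) = (s - 6)/(s^2 - 7*s)
(4) = (2*j^2 - 5*j - 42)/(2*j - 1)
(5) = c/(c + 2)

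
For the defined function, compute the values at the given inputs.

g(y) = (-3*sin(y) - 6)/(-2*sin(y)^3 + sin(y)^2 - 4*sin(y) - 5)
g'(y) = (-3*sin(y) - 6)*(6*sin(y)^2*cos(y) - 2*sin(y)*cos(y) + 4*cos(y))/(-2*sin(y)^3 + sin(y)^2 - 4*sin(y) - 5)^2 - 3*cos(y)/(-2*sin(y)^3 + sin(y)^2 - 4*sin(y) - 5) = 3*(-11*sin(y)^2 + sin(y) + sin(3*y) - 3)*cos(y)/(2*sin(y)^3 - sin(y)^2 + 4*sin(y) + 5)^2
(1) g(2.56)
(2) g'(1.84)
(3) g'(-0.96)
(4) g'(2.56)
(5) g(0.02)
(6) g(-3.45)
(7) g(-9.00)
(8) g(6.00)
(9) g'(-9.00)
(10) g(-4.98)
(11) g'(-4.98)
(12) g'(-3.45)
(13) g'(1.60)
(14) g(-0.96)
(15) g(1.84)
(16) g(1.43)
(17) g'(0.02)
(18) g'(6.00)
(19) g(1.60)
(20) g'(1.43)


(1) = 1.06
(2) = 0.11
(3) = -8805.90
(4) = 0.23
(5) = 1.19
(6) = 1.12
(7) = 1.57
(8) = 1.37
(9) = 1.84
(10) = 0.91
(11) = -0.11
(12) = 0.22
(13) = 0.01
(14) = -74.86
(15) = 0.91
(16) = 0.90
(17) = -0.34
(18) = -1.00
(19) = 0.90
(20) = -0.06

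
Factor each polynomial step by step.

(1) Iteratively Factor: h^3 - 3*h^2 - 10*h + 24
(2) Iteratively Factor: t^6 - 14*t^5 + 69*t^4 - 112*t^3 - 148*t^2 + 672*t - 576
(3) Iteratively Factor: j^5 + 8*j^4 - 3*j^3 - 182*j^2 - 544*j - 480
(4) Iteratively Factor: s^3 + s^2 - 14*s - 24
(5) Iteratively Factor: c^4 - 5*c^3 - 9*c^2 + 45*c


(1) = (h - 2)*(h^2 - h - 12) = (h - 4)*(h - 2)*(h + 3)
(2) = (t - 3)*(t^5 - 11*t^4 + 36*t^3 - 4*t^2 - 160*t + 192) = (t - 3)*(t + 2)*(t^4 - 13*t^3 + 62*t^2 - 128*t + 96) = (t - 4)*(t - 3)*(t + 2)*(t^3 - 9*t^2 + 26*t - 24) = (t - 4)^2*(t - 3)*(t + 2)*(t^2 - 5*t + 6) = (t - 4)^2*(t - 3)*(t - 2)*(t + 2)*(t - 3)
(3) = (j + 2)*(j^4 + 6*j^3 - 15*j^2 - 152*j - 240) = (j - 5)*(j + 2)*(j^3 + 11*j^2 + 40*j + 48) = (j - 5)*(j + 2)*(j + 3)*(j^2 + 8*j + 16) = (j - 5)*(j + 2)*(j + 3)*(j + 4)*(j + 4)
(4) = (s + 3)*(s^2 - 2*s - 8) = (s - 4)*(s + 3)*(s + 2)
(5) = (c - 5)*(c^3 - 9*c) = c*(c - 5)*(c^2 - 9) = c*(c - 5)*(c + 3)*(c - 3)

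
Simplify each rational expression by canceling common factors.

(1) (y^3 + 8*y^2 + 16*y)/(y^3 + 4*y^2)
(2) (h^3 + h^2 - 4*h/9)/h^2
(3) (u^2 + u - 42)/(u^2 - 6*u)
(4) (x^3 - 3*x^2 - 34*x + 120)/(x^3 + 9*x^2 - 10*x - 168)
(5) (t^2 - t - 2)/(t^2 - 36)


(1) = (y + 4)/y
(2) = (9*h^2 + 9*h - 4)/(9*h)
(3) = (u + 7)/u
(4) = (x - 5)/(x + 7)
(5) = (t^2 - t - 2)/(t^2 - 36)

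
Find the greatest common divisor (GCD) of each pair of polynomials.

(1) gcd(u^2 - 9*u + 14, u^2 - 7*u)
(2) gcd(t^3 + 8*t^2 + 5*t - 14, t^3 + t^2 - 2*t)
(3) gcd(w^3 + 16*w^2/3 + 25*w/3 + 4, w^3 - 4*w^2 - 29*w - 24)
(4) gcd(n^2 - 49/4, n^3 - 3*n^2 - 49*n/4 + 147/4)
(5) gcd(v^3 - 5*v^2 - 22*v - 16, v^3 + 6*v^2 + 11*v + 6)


(1) = gcd((u - 7)*(u - 2), u*(u - 7)) = u - 7
(2) = gcd((t - 1)*(t + 2)*(t + 7), t*(t - 1)*(t + 2)) = t^2 + t - 2
(3) = w^2 + 4*w + 3
(4) = n^2 - 49/4
(5) = gcd((v - 8)*(v + 1)*(v + 2), (v + 1)*(v + 2)*(v + 3)) = v^2 + 3*v + 2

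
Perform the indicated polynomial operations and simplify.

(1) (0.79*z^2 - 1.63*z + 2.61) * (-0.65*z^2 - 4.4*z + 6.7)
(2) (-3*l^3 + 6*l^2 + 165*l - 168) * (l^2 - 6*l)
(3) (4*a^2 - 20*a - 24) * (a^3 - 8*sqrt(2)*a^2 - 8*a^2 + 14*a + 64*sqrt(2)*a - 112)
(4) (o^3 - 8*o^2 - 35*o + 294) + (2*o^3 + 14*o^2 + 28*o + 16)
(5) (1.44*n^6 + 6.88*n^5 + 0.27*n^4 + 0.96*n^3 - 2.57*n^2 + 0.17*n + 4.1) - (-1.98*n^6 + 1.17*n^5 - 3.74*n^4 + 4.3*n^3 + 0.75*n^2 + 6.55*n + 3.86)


(1) = -0.5135*z^4 - 2.4165*z^3 + 10.7685*z^2 - 22.405*z + 17.487
(2) = -3*l^5 + 24*l^4 + 129*l^3 - 1158*l^2 + 1008*l
(3) = 4*a^5 - 52*a^4 - 32*sqrt(2)*a^4 + 192*a^3 + 416*sqrt(2)*a^3 - 1088*sqrt(2)*a^2 - 536*a^2 - 1536*sqrt(2)*a + 1904*a + 2688
(4) = 3*o^3 + 6*o^2 - 7*o + 310
(5) = 3.42*n^6 + 5.71*n^5 + 4.01*n^4 - 3.34*n^3 - 3.32*n^2 - 6.38*n + 0.24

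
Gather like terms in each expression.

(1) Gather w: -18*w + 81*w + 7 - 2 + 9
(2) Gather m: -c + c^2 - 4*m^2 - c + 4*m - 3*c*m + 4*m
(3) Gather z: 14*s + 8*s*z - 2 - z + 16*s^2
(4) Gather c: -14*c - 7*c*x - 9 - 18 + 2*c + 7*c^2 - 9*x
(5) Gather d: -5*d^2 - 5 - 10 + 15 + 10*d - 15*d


(1) = 63*w + 14
(2) = c^2 - 2*c - 4*m^2 + m*(8 - 3*c)
(3) = 16*s^2 + 14*s + z*(8*s - 1) - 2
(4) = 7*c^2 + c*(-7*x - 12) - 9*x - 27
(5) = -5*d^2 - 5*d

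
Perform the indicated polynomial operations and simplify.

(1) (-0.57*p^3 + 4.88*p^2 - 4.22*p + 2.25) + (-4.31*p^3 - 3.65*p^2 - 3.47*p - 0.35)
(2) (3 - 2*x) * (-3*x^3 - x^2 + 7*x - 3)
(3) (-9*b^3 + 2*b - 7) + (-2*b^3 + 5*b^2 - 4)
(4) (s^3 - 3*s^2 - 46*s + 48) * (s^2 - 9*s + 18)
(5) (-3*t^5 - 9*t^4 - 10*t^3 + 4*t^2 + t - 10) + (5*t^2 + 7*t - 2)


(1) = -4.88*p^3 + 1.23*p^2 - 7.69*p + 1.9
(2) = 6*x^4 - 7*x^3 - 17*x^2 + 27*x - 9
(3) = -11*b^3 + 5*b^2 + 2*b - 11
(4) = s^5 - 12*s^4 - s^3 + 408*s^2 - 1260*s + 864
(5) = -3*t^5 - 9*t^4 - 10*t^3 + 9*t^2 + 8*t - 12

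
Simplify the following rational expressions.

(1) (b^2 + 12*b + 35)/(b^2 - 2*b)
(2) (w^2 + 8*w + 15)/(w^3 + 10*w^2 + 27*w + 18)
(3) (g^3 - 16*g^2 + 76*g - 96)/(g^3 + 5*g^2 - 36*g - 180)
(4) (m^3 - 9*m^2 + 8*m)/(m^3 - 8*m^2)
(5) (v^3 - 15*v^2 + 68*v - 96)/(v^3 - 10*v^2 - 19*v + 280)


(1) = (b^2 + 12*b + 35)/(b^2 - 2*b)
(2) = (w + 5)/(w^2 + 7*w + 6)
(3) = (g^2 - 10*g + 16)/(g^2 + 11*g + 30)
(4) = (m - 1)/m
(5) = (v^2 - 7*v + 12)/(v^2 - 2*v - 35)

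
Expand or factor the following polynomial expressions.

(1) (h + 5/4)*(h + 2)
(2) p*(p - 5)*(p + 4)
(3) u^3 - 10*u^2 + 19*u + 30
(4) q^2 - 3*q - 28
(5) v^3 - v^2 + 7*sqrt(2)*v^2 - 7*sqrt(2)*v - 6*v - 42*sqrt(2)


(1) = h^2 + 13*h/4 + 5/2
(2) = p^3 - p^2 - 20*p
(3) = (u - 6)*(u - 5)*(u + 1)
(4) = (q - 7)*(q + 4)
(5) = (v - 3)*(v + 2)*(v + 7*sqrt(2))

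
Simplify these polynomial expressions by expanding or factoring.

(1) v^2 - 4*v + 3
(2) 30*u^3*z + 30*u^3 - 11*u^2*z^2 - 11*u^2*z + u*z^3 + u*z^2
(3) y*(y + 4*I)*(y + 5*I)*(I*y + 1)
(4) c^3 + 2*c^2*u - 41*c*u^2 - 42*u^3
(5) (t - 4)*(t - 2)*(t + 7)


(1) = (v - 3)*(v - 1)
(2) = (-6*u + z)*(-5*u + z)*(u*z + u)
(3) = I*y^4 - 8*y^3 - 11*I*y^2 - 20*y
(4) = (c - 6*u)*(c + u)*(c + 7*u)
(5) = t^3 + t^2 - 34*t + 56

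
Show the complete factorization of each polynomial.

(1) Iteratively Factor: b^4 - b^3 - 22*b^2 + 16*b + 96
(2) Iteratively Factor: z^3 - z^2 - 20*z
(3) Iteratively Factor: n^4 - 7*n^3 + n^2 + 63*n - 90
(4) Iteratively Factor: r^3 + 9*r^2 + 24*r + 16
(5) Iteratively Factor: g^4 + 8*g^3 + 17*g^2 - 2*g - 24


(1) = (b + 2)*(b^3 - 3*b^2 - 16*b + 48) = (b - 3)*(b + 2)*(b^2 - 16) = (b - 3)*(b + 2)*(b + 4)*(b - 4)
(2) = (z - 5)*(z^2 + 4*z) = z*(z - 5)*(z + 4)
(3) = (n - 3)*(n^3 - 4*n^2 - 11*n + 30) = (n - 3)*(n - 2)*(n^2 - 2*n - 15) = (n - 3)*(n - 2)*(n + 3)*(n - 5)
(4) = (r + 1)*(r^2 + 8*r + 16) = (r + 1)*(r + 4)*(r + 4)
(5) = (g - 1)*(g^3 + 9*g^2 + 26*g + 24) = (g - 1)*(g + 3)*(g^2 + 6*g + 8) = (g - 1)*(g + 2)*(g + 3)*(g + 4)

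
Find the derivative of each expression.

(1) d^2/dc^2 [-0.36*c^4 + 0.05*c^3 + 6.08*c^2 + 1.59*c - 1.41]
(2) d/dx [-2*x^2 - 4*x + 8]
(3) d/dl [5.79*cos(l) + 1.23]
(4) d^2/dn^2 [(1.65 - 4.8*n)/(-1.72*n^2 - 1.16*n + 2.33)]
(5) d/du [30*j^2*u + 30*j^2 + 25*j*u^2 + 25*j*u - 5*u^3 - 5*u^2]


(1) = -4.32*c^2 + 0.3*c + 12.16
(2) = -4*x - 4
(3) = -5.79*sin(l)
(4) = ((3.44*n + 1.16)*(4.8*n - 1.65)*(6.88*n + 2.32) - (49.536*n + 5.46)*(1.72*n^2 + 1.16*n - 2.33))/(1.72*n^2 + 1.16*n - 2.33)^3
(5) = 30*j^2 + 50*j*u + 25*j - 15*u^2 - 10*u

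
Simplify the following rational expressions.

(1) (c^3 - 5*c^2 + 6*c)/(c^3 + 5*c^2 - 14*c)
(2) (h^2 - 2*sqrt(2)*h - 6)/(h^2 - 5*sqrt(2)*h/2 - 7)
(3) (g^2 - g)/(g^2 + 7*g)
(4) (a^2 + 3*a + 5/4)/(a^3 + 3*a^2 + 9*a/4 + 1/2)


(1) = (c - 3)/(c + 7)
(2) = (2*h - 6*sqrt(2))/(2*h - 7*sqrt(2))
(3) = (g - 1)/(g + 7)
(4) = (2*a + 5)/(2*a^2 + 5*a + 2)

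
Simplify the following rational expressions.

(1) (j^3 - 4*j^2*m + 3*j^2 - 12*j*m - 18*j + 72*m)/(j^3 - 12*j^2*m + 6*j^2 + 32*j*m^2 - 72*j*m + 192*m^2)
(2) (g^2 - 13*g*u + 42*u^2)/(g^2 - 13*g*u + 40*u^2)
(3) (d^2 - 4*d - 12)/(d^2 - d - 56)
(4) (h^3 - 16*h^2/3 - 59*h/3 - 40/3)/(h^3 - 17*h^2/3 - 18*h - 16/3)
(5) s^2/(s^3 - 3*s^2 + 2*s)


(1) = (j - 3)/(j - 8*m)
(2) = (g^2 - 13*g*u + 42*u^2)/(g^2 - 13*g*u + 40*u^2)
(3) = (d^2 - 4*d - 12)/(d^2 - d - 56)
(4) = (3*h^2 + 8*h + 5)/(3*h^2 + 7*h + 2)
(5) = s/(s^2 - 3*s + 2)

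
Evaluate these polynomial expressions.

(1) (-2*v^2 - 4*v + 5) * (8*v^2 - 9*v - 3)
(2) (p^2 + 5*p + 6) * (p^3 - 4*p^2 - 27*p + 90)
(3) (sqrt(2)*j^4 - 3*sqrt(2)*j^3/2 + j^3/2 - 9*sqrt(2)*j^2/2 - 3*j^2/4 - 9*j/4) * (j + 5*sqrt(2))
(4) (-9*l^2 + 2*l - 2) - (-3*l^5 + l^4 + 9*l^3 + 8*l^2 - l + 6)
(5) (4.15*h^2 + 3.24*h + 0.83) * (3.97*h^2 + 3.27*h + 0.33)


(1) = -16*v^4 - 14*v^3 + 82*v^2 - 33*v - 15
(2) = p^5 + p^4 - 41*p^3 - 69*p^2 + 288*p + 540
(3) = sqrt(2)*j^5 - 3*sqrt(2)*j^4/2 + 21*j^4/2 - 63*j^3/4 - 2*sqrt(2)*j^3 - 189*j^2/4 - 15*sqrt(2)*j^2/4 - 45*sqrt(2)*j/4
(4) = 3*l^5 - l^4 - 9*l^3 - 17*l^2 + 3*l - 8
(5) = 16.4755*h^4 + 26.4333*h^3 + 15.2594*h^2 + 3.7833*h + 0.2739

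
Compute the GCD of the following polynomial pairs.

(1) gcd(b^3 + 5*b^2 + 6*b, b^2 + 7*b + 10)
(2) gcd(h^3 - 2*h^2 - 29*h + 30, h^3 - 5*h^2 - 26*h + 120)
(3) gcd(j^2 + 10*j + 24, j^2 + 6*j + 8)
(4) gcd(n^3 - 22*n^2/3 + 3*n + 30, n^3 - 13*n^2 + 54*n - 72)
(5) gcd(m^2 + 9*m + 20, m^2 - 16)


(1) = gcd(b*(b + 2)*(b + 3), (b + 2)*(b + 5)) = b + 2
(2) = h^2 - h - 30
(3) = j + 4
(4) = n^2 - 9*n + 18
(5) = gcd((m + 4)*(m + 5), (m - 4)*(m + 4)) = m + 4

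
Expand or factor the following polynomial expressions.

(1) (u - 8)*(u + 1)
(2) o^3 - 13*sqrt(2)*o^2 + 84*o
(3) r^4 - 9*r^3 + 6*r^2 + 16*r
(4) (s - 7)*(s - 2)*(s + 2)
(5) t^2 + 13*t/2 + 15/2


(1) = u^2 - 7*u - 8
(2) = o*(o - 7*sqrt(2))*(o - 6*sqrt(2))
(3) = r*(r - 8)*(r - 2)*(r + 1)
(4) = s^3 - 7*s^2 - 4*s + 28
(5) = (t + 3/2)*(t + 5)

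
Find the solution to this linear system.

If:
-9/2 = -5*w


Then:
w = 9/10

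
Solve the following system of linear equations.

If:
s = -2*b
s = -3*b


Then:
b = 0
s = 0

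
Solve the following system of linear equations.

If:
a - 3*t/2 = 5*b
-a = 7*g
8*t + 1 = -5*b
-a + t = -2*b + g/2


Then:
a = -56/537
b = 11/537
g = 8/537
t = -74/537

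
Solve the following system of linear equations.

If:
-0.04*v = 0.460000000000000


Then:
v = -11.50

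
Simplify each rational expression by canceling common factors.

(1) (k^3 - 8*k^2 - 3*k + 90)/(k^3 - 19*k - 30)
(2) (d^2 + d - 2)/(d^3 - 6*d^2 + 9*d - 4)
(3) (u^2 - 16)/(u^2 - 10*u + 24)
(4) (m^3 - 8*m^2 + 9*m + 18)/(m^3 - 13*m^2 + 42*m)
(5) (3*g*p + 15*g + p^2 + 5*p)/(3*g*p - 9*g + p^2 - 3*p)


(1) = (k - 6)/(k + 2)
(2) = (d + 2)/(d^2 - 5*d + 4)
(3) = (u + 4)/(u - 6)
(4) = (m^2 - 2*m - 3)/(m^2 - 7*m)
(5) = (p + 5)/(p - 3)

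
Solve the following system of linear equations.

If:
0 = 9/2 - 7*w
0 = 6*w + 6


Then:
No Solution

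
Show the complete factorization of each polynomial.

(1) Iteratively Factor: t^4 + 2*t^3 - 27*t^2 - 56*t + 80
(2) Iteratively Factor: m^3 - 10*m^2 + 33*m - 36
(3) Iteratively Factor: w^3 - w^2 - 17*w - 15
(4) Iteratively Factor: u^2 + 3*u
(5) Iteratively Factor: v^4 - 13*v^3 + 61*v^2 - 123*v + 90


(1) = (t - 1)*(t^3 + 3*t^2 - 24*t - 80) = (t - 1)*(t + 4)*(t^2 - t - 20) = (t - 1)*(t + 4)^2*(t - 5)
(2) = (m - 4)*(m^2 - 6*m + 9) = (m - 4)*(m - 3)*(m - 3)
(3) = (w + 3)*(w^2 - 4*w - 5) = (w + 1)*(w + 3)*(w - 5)
(4) = (u)*(u + 3)
(5) = (v - 3)*(v^3 - 10*v^2 + 31*v - 30) = (v - 5)*(v - 3)*(v^2 - 5*v + 6) = (v - 5)*(v - 3)*(v - 2)*(v - 3)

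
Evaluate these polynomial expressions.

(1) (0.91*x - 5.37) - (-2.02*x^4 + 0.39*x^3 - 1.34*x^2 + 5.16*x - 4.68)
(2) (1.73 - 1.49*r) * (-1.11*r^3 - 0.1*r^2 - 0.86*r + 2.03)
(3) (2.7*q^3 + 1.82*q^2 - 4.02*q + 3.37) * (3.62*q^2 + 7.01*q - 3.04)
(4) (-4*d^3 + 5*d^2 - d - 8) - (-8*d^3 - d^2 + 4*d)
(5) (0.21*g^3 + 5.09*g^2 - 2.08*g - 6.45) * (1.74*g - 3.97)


(1) = 2.02*x^4 - 0.39*x^3 + 1.34*x^2 - 4.25*x - 0.69
(2) = 1.6539*r^4 - 1.7713*r^3 + 1.1084*r^2 - 4.5125*r + 3.5119
(3) = 9.774*q^5 + 25.5154*q^4 - 10.0022*q^3 - 21.5136*q^2 + 35.8445*q - 10.2448
(4) = 4*d^3 + 6*d^2 - 5*d - 8
(5) = 0.3654*g^4 + 8.0229*g^3 - 23.8265*g^2 - 2.9654*g + 25.6065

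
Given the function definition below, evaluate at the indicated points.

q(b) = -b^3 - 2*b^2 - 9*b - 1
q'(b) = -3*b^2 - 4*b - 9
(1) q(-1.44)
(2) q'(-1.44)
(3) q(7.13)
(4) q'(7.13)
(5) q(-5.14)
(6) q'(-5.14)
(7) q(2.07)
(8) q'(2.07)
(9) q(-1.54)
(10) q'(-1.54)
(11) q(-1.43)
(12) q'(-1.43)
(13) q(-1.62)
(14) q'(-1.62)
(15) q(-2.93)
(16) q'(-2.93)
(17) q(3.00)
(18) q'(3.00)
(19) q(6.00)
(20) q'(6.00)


(1) = 10.80
(2) = -9.46
(3) = -529.31
(4) = -190.03
(5) = 128.22
(6) = -67.70
(7) = -37.07
(8) = -30.13
(9) = 11.77
(10) = -9.95
(11) = 10.70
(12) = -9.41
(13) = 12.58
(14) = -10.39
(15) = 33.35
(16) = -23.03
(17) = -73.00
(18) = -48.00
(19) = -343.00
(20) = -141.00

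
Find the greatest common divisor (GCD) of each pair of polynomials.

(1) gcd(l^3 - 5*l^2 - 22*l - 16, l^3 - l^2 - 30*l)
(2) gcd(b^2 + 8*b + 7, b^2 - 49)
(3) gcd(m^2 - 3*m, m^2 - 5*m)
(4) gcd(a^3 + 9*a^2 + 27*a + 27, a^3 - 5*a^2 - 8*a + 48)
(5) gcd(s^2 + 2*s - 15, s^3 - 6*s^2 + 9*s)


(1) = gcd((l - 8)*(l + 1)*(l + 2), l*(l - 6)*(l + 5)) = 1
(2) = gcd((b + 1)*(b + 7), (b - 7)*(b + 7)) = b + 7
(3) = gcd(m*(m - 3), m*(m - 5)) = m
(4) = a + 3
(5) = s - 3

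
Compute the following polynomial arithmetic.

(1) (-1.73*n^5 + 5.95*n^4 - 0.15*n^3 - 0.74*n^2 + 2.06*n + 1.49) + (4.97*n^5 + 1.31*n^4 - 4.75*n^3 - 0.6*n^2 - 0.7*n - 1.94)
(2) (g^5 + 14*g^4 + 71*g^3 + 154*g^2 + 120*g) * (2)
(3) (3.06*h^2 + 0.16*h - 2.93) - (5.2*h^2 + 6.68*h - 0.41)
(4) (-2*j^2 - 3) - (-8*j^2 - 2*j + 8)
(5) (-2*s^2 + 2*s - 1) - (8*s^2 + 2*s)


(1) = 3.24*n^5 + 7.26*n^4 - 4.9*n^3 - 1.34*n^2 + 1.36*n - 0.45
(2) = 2*g^5 + 28*g^4 + 142*g^3 + 308*g^2 + 240*g
(3) = -2.14*h^2 - 6.52*h - 2.52
(4) = 6*j^2 + 2*j - 11
(5) = -10*s^2 - 1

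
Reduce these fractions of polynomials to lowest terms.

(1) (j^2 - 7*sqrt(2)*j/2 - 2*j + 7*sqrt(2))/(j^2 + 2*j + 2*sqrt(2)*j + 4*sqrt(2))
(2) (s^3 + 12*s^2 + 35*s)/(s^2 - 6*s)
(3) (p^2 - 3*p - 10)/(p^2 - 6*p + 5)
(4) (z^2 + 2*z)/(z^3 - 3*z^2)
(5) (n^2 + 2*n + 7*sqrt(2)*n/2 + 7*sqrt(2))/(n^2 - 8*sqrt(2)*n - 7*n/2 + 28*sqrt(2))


(1) = (2*j^2 + j*(-7*sqrt(2) - 4) + 14*sqrt(2))/(2*j^2 + j*(4 + 4*sqrt(2)) + 8*sqrt(2))
(2) = (s^2 + 12*s + 35)/(s - 6)
(3) = (p + 2)/(p - 1)
(4) = (z + 2)/(z^2 - 3*z)
(5) = (4*n^2 + n*(8 + 14*sqrt(2)) + 28*sqrt(2))/(4*n^2 + n*(-32*sqrt(2) - 14) + 112*sqrt(2))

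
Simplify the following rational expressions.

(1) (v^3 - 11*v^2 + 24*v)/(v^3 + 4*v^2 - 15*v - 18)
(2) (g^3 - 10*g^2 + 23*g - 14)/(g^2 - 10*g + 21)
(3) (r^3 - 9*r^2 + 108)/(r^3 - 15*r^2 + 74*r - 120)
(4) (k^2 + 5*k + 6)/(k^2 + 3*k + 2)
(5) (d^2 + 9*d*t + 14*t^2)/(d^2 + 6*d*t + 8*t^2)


(1) = (v^2 - 8*v)/(v^2 + 7*v + 6)
(2) = (g^2 - 3*g + 2)/(g - 3)
(3) = (r^2 - 3*r - 18)/(r^2 - 9*r + 20)
(4) = (k + 3)/(k + 1)
(5) = (d + 7*t)/(d + 4*t)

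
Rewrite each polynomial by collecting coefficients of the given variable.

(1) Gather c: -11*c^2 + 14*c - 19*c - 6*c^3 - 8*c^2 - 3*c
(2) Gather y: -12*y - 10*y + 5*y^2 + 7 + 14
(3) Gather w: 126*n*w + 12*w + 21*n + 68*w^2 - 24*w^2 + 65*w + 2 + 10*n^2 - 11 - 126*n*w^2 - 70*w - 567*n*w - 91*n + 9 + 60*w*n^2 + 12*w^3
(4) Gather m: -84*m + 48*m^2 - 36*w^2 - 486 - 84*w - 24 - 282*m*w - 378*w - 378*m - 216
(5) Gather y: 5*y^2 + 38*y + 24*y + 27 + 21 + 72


(1) = -6*c^3 - 19*c^2 - 8*c
(2) = 5*y^2 - 22*y + 21
(3) = 10*n^2 - 70*n + 12*w^3 + w^2*(44 - 126*n) + w*(60*n^2 - 441*n + 7)
(4) = 48*m^2 + m*(-282*w - 462) - 36*w^2 - 462*w - 726
(5) = 5*y^2 + 62*y + 120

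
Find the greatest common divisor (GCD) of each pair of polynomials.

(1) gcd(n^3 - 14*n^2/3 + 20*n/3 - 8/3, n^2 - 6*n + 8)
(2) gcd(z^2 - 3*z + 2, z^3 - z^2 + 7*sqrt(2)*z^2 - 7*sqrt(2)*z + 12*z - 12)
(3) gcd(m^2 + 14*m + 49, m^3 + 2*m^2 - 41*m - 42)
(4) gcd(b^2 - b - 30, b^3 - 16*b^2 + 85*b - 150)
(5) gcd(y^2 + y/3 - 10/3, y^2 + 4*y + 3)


(1) = n - 2
(2) = z - 1
(3) = gcd((m + 7)^2, (m - 6)*(m + 1)*(m + 7)) = m + 7
(4) = gcd((b - 6)*(b + 5), (b - 6)*(b - 5)^2) = b - 6
(5) = 1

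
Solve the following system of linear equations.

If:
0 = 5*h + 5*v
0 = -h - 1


Then:
h = -1
v = 1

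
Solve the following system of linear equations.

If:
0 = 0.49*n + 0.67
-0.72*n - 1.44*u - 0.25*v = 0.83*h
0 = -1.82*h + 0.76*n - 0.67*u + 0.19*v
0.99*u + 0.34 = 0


Then:
h = 0.13
n = -1.37
u = -0.34
v = 5.49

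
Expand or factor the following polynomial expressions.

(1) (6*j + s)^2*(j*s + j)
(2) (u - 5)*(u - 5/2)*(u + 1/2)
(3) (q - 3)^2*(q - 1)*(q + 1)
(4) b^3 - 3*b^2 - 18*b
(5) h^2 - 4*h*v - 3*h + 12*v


(1) = 36*j^3*s + 36*j^3 + 12*j^2*s^2 + 12*j^2*s + j*s^3 + j*s^2
(2) = u^3 - 7*u^2 + 35*u/4 + 25/4
(3) = q^4 - 6*q^3 + 8*q^2 + 6*q - 9
(4) = b*(b - 6)*(b + 3)
(5) = (h - 3)*(h - 4*v)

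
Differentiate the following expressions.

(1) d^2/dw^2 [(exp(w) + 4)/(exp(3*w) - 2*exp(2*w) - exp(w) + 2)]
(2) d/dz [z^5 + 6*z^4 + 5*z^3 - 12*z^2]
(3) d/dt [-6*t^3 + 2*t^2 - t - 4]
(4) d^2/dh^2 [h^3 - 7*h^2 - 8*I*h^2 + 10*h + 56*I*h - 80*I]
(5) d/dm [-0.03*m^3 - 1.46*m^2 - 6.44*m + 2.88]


(1) = (4*exp(6*w) + 30*exp(5*w) - 80*exp(4*w) + 28*exp(3*w) - 24*exp(2*w) + 70*exp(w) + 12)*exp(w)/(exp(9*w) - 6*exp(8*w) + 9*exp(7*w) + 10*exp(6*w) - 33*exp(5*w) + 6*exp(4*w) + 35*exp(3*w) - 18*exp(2*w) - 12*exp(w) + 8)
(2) = z*(5*z^3 + 24*z^2 + 15*z - 24)
(3) = -18*t^2 + 4*t - 1
(4) = 6*h - 14 - 16*I
(5) = -0.09*m^2 - 2.92*m - 6.44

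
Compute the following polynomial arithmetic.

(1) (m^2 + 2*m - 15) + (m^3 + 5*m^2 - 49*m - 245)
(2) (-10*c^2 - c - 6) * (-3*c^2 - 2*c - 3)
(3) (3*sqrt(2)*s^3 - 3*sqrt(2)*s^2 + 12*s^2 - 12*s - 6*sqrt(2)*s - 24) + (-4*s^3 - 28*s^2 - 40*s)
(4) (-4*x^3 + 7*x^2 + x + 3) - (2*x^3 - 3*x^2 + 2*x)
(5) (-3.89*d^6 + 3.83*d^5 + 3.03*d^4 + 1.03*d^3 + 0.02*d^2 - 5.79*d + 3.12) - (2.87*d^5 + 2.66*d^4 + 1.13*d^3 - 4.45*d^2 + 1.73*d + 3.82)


(1) = m^3 + 6*m^2 - 47*m - 260
(2) = 30*c^4 + 23*c^3 + 50*c^2 + 15*c + 18
(3) = -4*s^3 + 3*sqrt(2)*s^3 - 16*s^2 - 3*sqrt(2)*s^2 - 52*s - 6*sqrt(2)*s - 24
(4) = -6*x^3 + 10*x^2 - x + 3
(5) = -3.89*d^6 + 0.96*d^5 + 0.37*d^4 - 0.1*d^3 + 4.47*d^2 - 7.52*d - 0.7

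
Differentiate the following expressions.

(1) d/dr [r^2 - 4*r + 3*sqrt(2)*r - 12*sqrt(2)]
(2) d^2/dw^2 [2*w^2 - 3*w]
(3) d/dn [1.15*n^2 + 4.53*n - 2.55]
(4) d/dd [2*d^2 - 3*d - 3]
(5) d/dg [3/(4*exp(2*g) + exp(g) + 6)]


(1) = 2*r - 4 + 3*sqrt(2)
(2) = 4
(3) = 2.3*n + 4.53
(4) = 4*d - 3
(5) = (-24*exp(g) - 3)*exp(g)/(4*exp(2*g) + exp(g) + 6)^2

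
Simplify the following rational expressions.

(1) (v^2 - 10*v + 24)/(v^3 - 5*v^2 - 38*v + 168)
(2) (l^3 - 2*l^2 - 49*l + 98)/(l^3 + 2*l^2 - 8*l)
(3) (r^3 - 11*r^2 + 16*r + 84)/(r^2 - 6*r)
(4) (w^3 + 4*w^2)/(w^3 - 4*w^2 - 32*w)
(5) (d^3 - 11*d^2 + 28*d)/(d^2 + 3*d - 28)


(1) = (v - 6)/(v^2 - v - 42)
(2) = (l^2 - 49)/(l^2 + 4*l)
(3) = (r^2 - 5*r - 14)/r
(4) = w/(w - 8)
(5) = (d^2 - 7*d)/(d + 7)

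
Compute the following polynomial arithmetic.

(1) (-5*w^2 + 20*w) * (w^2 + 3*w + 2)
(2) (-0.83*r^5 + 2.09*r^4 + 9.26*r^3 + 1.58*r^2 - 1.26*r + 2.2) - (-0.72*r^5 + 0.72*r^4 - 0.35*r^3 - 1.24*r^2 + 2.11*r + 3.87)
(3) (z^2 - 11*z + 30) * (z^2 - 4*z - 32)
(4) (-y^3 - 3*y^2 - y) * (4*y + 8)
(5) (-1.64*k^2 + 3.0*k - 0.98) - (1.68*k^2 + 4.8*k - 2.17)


(1) = -5*w^4 + 5*w^3 + 50*w^2 + 40*w
(2) = -0.11*r^5 + 1.37*r^4 + 9.61*r^3 + 2.82*r^2 - 3.37*r - 1.67
(3) = z^4 - 15*z^3 + 42*z^2 + 232*z - 960
(4) = -4*y^4 - 20*y^3 - 28*y^2 - 8*y
(5) = -3.32*k^2 - 1.8*k + 1.19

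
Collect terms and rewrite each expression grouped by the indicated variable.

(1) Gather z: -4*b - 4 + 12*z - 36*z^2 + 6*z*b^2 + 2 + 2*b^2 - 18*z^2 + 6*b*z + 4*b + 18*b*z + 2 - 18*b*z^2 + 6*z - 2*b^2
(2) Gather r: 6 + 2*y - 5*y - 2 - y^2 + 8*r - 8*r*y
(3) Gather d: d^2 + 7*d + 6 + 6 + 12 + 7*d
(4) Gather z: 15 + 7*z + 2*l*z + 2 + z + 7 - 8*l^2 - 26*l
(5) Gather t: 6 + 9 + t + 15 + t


(1) = z^2*(-18*b - 54) + z*(6*b^2 + 24*b + 18)
(2) = r*(8 - 8*y) - y^2 - 3*y + 4
(3) = d^2 + 14*d + 24
(4) = -8*l^2 - 26*l + z*(2*l + 8) + 24
(5) = 2*t + 30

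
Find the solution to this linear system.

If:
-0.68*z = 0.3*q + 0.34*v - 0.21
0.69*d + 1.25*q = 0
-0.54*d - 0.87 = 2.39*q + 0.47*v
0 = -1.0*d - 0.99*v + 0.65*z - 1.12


Then:
d = 0.50
q = -0.28
v = -1.02
z = 0.94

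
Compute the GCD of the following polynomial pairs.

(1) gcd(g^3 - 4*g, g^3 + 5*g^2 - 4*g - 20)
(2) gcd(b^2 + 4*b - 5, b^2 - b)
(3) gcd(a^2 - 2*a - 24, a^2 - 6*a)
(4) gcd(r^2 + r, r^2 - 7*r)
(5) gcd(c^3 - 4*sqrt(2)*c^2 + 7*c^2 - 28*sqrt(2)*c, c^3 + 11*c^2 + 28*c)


(1) = g^2 - 4
(2) = gcd((b - 1)*(b + 5), b*(b - 1)) = b - 1
(3) = a - 6
(4) = gcd(r*(r + 1), r*(r - 7)) = r
(5) = gcd(c*(c + 7)*(c - 4*sqrt(2)), c*(c + 4)*(c + 7)) = c^2 + 7*c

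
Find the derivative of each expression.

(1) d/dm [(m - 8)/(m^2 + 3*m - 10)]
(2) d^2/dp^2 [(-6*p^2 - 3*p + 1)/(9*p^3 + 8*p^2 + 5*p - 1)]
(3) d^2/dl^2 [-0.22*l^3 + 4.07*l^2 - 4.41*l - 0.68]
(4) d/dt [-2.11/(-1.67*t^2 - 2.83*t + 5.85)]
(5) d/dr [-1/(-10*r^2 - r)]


(1) = (m^2 + 3*m - (m - 8)*(2*m + 3) - 10)/(m^2 + 3*m - 10)^2
(2) = 6*(-162*p^6 - 243*p^5 + 216*p^4 + 127*p^3 + 7*p^2 + 25*p + 4)/(729*p^9 + 1944*p^8 + 2943*p^7 + 2429*p^6 + 1203*p^5 + 138*p^4 - 88*p^3 - 51*p^2 + 15*p - 1)
(3) = 8.14 - 1.32*l
(4) = (-7.0474*t - 5.9713)/(1.67*t^2 + 2.83*t - 5.85)^2
(5) = (-20*r - 1)/(r^2*(10*r + 1)^2)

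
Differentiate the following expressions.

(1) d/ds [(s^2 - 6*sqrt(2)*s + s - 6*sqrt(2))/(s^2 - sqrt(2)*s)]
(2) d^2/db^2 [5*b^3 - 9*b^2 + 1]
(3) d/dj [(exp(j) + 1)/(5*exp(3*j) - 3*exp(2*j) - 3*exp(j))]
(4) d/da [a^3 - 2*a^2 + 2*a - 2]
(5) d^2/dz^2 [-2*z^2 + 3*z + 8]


(1) = (-s^2 + 5*sqrt(2)*s^2 + 12*sqrt(2)*s - 12)/(s^2*(s^2 - 2*sqrt(2)*s + 2))
(2) = 30*b - 18
(3) = (-10*exp(3*j) - 12*exp(2*j) + 6*exp(j) + 3)*exp(-j)/(25*exp(4*j) - 30*exp(3*j) - 21*exp(2*j) + 18*exp(j) + 9)
(4) = 3*a^2 - 4*a + 2
(5) = -4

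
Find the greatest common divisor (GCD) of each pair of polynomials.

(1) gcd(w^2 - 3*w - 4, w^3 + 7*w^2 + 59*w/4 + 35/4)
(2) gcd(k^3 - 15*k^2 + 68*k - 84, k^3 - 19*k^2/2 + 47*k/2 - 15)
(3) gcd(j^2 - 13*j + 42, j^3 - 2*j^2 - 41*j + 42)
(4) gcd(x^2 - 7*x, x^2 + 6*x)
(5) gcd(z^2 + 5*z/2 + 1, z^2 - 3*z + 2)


(1) = w + 1
(2) = gcd((k - 7)*(k - 6)*(k - 2), (k - 6)*(k - 5/2)*(k - 1)) = k - 6
(3) = gcd((j - 7)*(j - 6), (j - 7)*(j - 1)*(j + 6)) = j - 7
(4) = x
(5) = 1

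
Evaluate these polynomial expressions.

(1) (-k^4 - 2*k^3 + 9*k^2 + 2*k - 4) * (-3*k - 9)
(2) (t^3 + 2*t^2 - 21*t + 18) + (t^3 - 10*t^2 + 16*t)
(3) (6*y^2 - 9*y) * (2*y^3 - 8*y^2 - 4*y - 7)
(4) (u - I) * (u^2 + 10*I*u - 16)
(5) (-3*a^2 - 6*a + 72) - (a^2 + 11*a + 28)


(1) = 3*k^5 + 15*k^4 - 9*k^3 - 87*k^2 - 6*k + 36
(2) = 2*t^3 - 8*t^2 - 5*t + 18
(3) = 12*y^5 - 66*y^4 + 48*y^3 - 6*y^2 + 63*y
(4) = u^3 + 9*I*u^2 - 6*u + 16*I
(5) = -4*a^2 - 17*a + 44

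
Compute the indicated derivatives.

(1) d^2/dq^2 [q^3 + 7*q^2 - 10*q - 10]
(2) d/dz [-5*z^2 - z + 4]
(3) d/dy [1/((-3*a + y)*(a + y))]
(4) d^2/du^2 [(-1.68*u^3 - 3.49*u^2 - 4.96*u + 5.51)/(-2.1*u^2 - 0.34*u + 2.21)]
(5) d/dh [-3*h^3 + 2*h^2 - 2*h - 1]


(1) = 6*q + 14
(2) = -10*z - 1
(3) = ((-3*a + y)*(a + y) + (3*a - y)^2)/((a + y)^2*(3*a - y)^3)
(4) = (54.745656*u^3 - 56.186172*u^2 + 163.743048*u - 10.872826)/(9.261*u^6 + 4.4982*u^5 - 28.51002*u^4 - 9.428336*u^3 + 30.003402*u^2 + 4.981782*u - 10.793861)
(5) = -9*h^2 + 4*h - 2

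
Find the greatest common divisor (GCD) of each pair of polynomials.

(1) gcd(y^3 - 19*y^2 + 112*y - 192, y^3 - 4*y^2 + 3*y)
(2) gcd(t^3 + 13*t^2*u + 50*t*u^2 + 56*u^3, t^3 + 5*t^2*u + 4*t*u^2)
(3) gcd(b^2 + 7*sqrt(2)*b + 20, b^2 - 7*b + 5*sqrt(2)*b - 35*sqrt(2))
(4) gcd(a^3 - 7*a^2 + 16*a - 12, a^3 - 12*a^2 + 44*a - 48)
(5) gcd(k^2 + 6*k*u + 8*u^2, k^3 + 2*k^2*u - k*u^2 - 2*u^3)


(1) = y - 3
(2) = gcd((t + 2*u)*(t + 4*u)*(t + 7*u), t*(t + u)*(t + 4*u)) = t + 4*u
(3) = b + 5*sqrt(2)
(4) = gcd((a - 3)*(a - 2)^2, (a - 6)*(a - 4)*(a - 2)) = a - 2
(5) = k + 2*u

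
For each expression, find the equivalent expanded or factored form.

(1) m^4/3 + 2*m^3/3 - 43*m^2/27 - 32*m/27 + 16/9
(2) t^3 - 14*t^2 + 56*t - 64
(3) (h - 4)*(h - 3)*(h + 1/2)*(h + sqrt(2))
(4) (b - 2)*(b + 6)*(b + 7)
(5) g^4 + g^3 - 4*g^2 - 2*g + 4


(1) = (m/3 + 1)*(m - 4/3)*(m - 1)*(m + 4/3)
(2) = (t - 8)*(t - 4)*(t - 2)
(3) = h^4 - 13*h^3/2 + sqrt(2)*h^3 - 13*sqrt(2)*h^2/2 + 17*h^2/2 + 6*h + 17*sqrt(2)*h/2 + 6*sqrt(2)
(4) = b^3 + 11*b^2 + 16*b - 84
(5) = (g - 1)*(g + 2)*(g - sqrt(2))*(g + sqrt(2))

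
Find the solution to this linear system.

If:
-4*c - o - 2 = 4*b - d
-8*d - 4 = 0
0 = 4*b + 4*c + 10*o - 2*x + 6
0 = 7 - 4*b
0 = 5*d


Then:
No Solution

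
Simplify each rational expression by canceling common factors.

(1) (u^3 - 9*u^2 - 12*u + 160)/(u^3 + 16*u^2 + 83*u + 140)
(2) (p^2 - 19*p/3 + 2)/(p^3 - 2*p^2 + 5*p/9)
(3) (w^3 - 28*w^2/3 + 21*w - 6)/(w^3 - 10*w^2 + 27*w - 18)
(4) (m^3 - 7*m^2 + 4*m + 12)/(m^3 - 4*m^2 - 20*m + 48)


(1) = (u^2 - 13*u + 40)/(u^2 + 12*u + 35)
(2) = (3*p - 18)/(3*p^2 - 5*p)
(3) = (3*w - 1)/(3*w - 3)
(4) = (m + 1)/(m + 4)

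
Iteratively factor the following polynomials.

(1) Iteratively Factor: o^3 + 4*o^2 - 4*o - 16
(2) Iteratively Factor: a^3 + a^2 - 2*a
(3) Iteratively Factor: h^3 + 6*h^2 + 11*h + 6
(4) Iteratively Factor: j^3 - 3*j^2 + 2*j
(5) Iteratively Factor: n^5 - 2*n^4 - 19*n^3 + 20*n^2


(1) = (o + 2)*(o^2 + 2*o - 8) = (o + 2)*(o + 4)*(o - 2)
(2) = (a)*(a^2 + a - 2) = a*(a - 1)*(a + 2)
(3) = (h + 2)*(h^2 + 4*h + 3) = (h + 1)*(h + 2)*(h + 3)
(4) = (j - 1)*(j^2 - 2*j) = (j - 2)*(j - 1)*(j)
(5) = (n)*(n^4 - 2*n^3 - 19*n^2 + 20*n) = n^2*(n^3 - 2*n^2 - 19*n + 20) = n^2*(n - 5)*(n^2 + 3*n - 4) = n^2*(n - 5)*(n + 4)*(n - 1)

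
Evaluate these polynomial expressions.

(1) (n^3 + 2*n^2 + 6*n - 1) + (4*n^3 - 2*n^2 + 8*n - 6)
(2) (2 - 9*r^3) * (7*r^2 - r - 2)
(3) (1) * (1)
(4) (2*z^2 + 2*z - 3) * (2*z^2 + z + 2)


(1) = 5*n^3 + 14*n - 7
(2) = -63*r^5 + 9*r^4 + 18*r^3 + 14*r^2 - 2*r - 4
(3) = 1
(4) = 4*z^4 + 6*z^3 + z - 6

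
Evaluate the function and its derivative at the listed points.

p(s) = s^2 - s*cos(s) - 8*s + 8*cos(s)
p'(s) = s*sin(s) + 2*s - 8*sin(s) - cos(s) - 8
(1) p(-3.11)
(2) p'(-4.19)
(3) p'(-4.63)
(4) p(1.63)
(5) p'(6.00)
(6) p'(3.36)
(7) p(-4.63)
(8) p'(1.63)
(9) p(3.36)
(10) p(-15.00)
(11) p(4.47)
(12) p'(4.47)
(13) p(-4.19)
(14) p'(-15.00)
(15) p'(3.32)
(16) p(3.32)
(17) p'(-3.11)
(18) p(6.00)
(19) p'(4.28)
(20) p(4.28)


(1) = 23.45
(2) = -26.45
(3) = -29.76
(4) = -10.76
(5) = 3.60
(6) = 0.70
(7) = 57.44
(8) = -11.04
(9) = -20.12
(10) = 327.53
(11) = -16.63
(12) = 4.61
(13) = 44.99
(14) = -22.28
(15) = 0.45
(16) = -20.14
(17) = -12.87
(18) = -10.08
(19) = 4.36
(20) = -17.48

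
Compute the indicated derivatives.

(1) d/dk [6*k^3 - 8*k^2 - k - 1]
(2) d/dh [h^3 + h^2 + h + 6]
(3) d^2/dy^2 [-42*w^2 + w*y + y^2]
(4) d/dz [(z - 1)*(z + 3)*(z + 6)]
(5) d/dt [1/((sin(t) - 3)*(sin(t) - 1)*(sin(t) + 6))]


(1) = 18*k^2 - 16*k - 1
(2) = 3*h^2 + 2*h + 1
(3) = 2
(4) = 3*z^2 + 16*z + 9
(5) = (-3*sin(t)^2 - 4*sin(t) + 21)*cos(t)/((sin(t) - 3)^2*(sin(t) - 1)^2*(sin(t) + 6)^2)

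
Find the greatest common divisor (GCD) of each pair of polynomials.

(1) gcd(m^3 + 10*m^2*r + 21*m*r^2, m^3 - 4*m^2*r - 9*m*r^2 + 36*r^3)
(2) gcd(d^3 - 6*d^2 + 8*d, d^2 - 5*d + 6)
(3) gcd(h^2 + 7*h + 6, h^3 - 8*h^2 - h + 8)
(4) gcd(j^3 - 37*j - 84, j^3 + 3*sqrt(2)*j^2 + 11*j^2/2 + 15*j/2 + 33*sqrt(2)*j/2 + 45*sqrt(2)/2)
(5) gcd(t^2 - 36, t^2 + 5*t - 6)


(1) = m + 3*r
(2) = d - 2
(3) = gcd((h + 1)*(h + 6), (h - 8)*(h - 1)*(h + 1)) = h + 1
(4) = gcd((j - 7)*(j + 3)*(j + 4), (j + 5/2)*(j + 3)*(j + 3*sqrt(2))) = j + 3
(5) = gcd((t - 6)*(t + 6), (t - 1)*(t + 6)) = t + 6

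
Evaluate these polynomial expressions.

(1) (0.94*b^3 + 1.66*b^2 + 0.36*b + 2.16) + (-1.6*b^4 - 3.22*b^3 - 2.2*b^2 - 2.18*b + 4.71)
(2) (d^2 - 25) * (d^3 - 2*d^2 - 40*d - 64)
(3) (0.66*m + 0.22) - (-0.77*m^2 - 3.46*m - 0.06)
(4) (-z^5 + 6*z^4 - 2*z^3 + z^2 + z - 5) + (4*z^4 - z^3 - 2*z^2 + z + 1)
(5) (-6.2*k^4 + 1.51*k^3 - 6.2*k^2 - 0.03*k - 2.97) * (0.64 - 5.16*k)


(1) = -1.6*b^4 - 2.28*b^3 - 0.54*b^2 - 1.82*b + 6.87
(2) = d^5 - 2*d^4 - 65*d^3 - 14*d^2 + 1000*d + 1600
(3) = 0.77*m^2 + 4.12*m + 0.28
(4) = -z^5 + 10*z^4 - 3*z^3 - z^2 + 2*z - 4
(5) = 31.992*k^5 - 11.7596*k^4 + 32.9584*k^3 - 3.8132*k^2 + 15.306*k - 1.9008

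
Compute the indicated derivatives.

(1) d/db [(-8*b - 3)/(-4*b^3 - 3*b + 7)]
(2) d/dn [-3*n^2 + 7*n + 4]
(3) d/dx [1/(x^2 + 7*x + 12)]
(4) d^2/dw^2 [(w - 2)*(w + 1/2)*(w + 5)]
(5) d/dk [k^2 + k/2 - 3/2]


(1) = (32*b^3 + 24*b - 3*(8*b + 3)*(4*b^2 + 1) - 56)/(4*b^3 + 3*b - 7)^2
(2) = 7 - 6*n
(3) = (-2*x - 7)/(x^2 + 7*x + 12)^2
(4) = 6*w + 7
(5) = 2*k + 1/2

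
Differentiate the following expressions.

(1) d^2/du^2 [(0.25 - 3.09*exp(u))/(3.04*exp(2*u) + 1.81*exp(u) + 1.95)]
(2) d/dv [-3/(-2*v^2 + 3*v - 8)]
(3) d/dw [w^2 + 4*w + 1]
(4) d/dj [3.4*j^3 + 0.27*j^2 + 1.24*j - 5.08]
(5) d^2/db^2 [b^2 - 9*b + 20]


(1) = (-28.556544*exp(4*u) + 26.244016*exp(3*u) + 114.03192*exp(2*u) + 5.79718*exp(u) - 12.6321)*exp(u)/(28.094464*exp(6*u) + 50.181888*exp(5*u) + 83.941392*exp(4*u) + 70.307821*exp(3*u) + 53.843985*exp(2*u) + 20.647575*exp(u) + 7.414875)
(2) = 3*(3 - 4*v)/(2*v^2 - 3*v + 8)^2
(3) = 2*w + 4
(4) = 10.2*j^2 + 0.54*j + 1.24
(5) = 2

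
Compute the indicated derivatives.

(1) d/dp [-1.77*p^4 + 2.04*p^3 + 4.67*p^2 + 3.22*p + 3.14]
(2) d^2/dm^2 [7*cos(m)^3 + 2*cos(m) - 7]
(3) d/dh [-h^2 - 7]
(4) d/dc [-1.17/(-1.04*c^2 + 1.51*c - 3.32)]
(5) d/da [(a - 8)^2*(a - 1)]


(1) = -7.08*p^3 + 6.12*p^2 + 9.34*p + 3.22
(2) = (63*sin(m)^2 - 23)*cos(m)
(3) = -2*h
(4) = (1.7667 - 2.4336*c)/(1.04*c^2 - 1.51*c + 3.32)^2
(5) = (a - 8)*(3*a - 10)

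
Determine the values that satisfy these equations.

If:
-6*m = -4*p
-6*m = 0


Then:
m = 0
p = 0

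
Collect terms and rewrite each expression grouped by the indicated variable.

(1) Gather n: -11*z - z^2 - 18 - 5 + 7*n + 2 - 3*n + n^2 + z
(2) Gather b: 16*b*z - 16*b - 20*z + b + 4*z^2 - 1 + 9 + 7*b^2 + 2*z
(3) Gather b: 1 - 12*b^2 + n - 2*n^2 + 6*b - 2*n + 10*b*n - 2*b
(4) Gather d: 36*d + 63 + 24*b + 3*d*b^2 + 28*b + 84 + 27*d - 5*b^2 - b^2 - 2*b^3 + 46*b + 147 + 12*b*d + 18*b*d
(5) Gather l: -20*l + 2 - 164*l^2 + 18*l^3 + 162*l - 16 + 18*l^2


(1) = n^2 + 4*n - z^2 - 10*z - 21
(2) = 7*b^2 + b*(16*z - 15) + 4*z^2 - 18*z + 8
(3) = -12*b^2 + b*(10*n + 4) - 2*n^2 - n + 1
(4) = -2*b^3 - 6*b^2 + 98*b + d*(3*b^2 + 30*b + 63) + 294
(5) = 18*l^3 - 146*l^2 + 142*l - 14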